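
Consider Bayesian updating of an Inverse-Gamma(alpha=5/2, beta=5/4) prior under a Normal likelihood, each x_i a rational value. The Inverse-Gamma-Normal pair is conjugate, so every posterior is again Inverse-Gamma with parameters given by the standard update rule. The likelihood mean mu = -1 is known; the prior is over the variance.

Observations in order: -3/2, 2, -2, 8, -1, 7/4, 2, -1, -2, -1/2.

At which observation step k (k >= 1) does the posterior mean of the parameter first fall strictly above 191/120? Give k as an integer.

k = 2

obs 1: x=-3/2 → posterior Inverse-Gamma(3, 11/8)
obs 2: x=2 → posterior Inverse-Gamma(7/2, 47/8)
obs 3: x=-2 → posterior Inverse-Gamma(4, 51/8)
obs 4: x=8 → posterior Inverse-Gamma(9/2, 375/8)
obs 5: x=-1 → posterior Inverse-Gamma(5, 375/8)
obs 6: x=7/4 → posterior Inverse-Gamma(11/2, 1621/32)
obs 7: x=2 → posterior Inverse-Gamma(6, 1765/32)
obs 8: x=-1 → posterior Inverse-Gamma(13/2, 1765/32)
obs 9: x=-2 → posterior Inverse-Gamma(7, 1781/32)
obs 10: x=-1/2 → posterior Inverse-Gamma(15/2, 1785/32)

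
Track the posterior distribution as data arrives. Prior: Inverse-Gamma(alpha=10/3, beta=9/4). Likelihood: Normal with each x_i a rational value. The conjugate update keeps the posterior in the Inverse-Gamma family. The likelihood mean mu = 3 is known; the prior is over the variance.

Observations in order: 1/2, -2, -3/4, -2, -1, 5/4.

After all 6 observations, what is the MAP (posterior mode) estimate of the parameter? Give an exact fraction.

obs 1: x=1/2 → posterior Inverse-Gamma(23/6, 43/8)
obs 2: x=-2 → posterior Inverse-Gamma(13/3, 143/8)
obs 3: x=-3/4 → posterior Inverse-Gamma(29/6, 797/32)
obs 4: x=-2 → posterior Inverse-Gamma(16/3, 1197/32)
obs 5: x=-1 → posterior Inverse-Gamma(35/6, 1453/32)
obs 6: x=5/4 → posterior Inverse-Gamma(19/3, 751/16)

2253/352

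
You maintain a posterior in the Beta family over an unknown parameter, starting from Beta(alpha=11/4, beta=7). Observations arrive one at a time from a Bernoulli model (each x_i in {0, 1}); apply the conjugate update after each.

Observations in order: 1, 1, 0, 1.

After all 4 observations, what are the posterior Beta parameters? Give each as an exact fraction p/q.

obs 1: x=1 → posterior Beta(15/4, 7)
obs 2: x=1 → posterior Beta(19/4, 7)
obs 3: x=0 → posterior Beta(19/4, 8)
obs 4: x=1 → posterior Beta(23/4, 8)

alpha=23/4, beta=8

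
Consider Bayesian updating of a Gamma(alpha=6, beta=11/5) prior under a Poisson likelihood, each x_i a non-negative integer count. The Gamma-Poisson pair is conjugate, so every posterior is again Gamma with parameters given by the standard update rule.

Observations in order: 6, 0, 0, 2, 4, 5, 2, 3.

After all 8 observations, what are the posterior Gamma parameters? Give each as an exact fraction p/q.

alpha=28, beta=51/5

obs 1: x=6 → posterior Gamma(12, 16/5)
obs 2: x=0 → posterior Gamma(12, 21/5)
obs 3: x=0 → posterior Gamma(12, 26/5)
obs 4: x=2 → posterior Gamma(14, 31/5)
obs 5: x=4 → posterior Gamma(18, 36/5)
obs 6: x=5 → posterior Gamma(23, 41/5)
obs 7: x=2 → posterior Gamma(25, 46/5)
obs 8: x=3 → posterior Gamma(28, 51/5)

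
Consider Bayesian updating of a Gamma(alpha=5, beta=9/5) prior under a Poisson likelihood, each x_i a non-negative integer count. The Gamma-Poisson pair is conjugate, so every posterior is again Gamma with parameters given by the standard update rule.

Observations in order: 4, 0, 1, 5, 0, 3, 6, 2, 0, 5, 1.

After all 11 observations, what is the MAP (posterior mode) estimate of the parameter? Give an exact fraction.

obs 1: x=4 → posterior Gamma(9, 14/5)
obs 2: x=0 → posterior Gamma(9, 19/5)
obs 3: x=1 → posterior Gamma(10, 24/5)
obs 4: x=5 → posterior Gamma(15, 29/5)
obs 5: x=0 → posterior Gamma(15, 34/5)
obs 6: x=3 → posterior Gamma(18, 39/5)
obs 7: x=6 → posterior Gamma(24, 44/5)
obs 8: x=2 → posterior Gamma(26, 49/5)
obs 9: x=0 → posterior Gamma(26, 54/5)
obs 10: x=5 → posterior Gamma(31, 59/5)
obs 11: x=1 → posterior Gamma(32, 64/5)

155/64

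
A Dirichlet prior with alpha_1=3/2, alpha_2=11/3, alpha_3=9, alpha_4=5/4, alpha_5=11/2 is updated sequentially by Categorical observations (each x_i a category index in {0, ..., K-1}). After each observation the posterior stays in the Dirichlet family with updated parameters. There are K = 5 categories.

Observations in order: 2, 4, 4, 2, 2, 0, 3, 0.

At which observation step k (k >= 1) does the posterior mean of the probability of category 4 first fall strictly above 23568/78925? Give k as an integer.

obs 1: x=2 → posterior Dirichlet(3/2, 11/3, 10, 5/4, 11/2)
obs 2: x=4 → posterior Dirichlet(3/2, 11/3, 10, 5/4, 13/2)
obs 3: x=4 → posterior Dirichlet(3/2, 11/3, 10, 5/4, 15/2)
obs 4: x=2 → posterior Dirichlet(3/2, 11/3, 11, 5/4, 15/2)
obs 5: x=2 → posterior Dirichlet(3/2, 11/3, 12, 5/4, 15/2)
obs 6: x=0 → posterior Dirichlet(5/2, 11/3, 12, 5/4, 15/2)
obs 7: x=3 → posterior Dirichlet(5/2, 11/3, 12, 9/4, 15/2)
obs 8: x=0 → posterior Dirichlet(7/2, 11/3, 12, 9/4, 15/2)

k = 3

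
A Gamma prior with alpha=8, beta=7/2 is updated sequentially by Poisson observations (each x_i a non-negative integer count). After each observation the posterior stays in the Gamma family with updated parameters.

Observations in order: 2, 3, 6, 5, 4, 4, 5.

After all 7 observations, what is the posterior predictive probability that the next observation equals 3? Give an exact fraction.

611086331142314005816016954125014848249275467616332792/2945190837423705167875564697729320458241471826430830401

obs 1: x=2 → posterior Gamma(10, 9/2)
obs 2: x=3 → posterior Gamma(13, 11/2)
obs 3: x=6 → posterior Gamma(19, 13/2)
obs 4: x=5 → posterior Gamma(24, 15/2)
obs 5: x=4 → posterior Gamma(28, 17/2)
obs 6: x=4 → posterior Gamma(32, 19/2)
obs 7: x=5 → posterior Gamma(37, 21/2)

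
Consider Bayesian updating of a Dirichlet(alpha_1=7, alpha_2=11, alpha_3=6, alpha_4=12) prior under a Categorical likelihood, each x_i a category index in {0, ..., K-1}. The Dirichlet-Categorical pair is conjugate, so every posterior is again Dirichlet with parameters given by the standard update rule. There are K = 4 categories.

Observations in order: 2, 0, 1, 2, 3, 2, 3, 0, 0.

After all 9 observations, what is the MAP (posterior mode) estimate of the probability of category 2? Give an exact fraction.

obs 1: x=2 → posterior Dirichlet(7, 11, 7, 12)
obs 2: x=0 → posterior Dirichlet(8, 11, 7, 12)
obs 3: x=1 → posterior Dirichlet(8, 12, 7, 12)
obs 4: x=2 → posterior Dirichlet(8, 12, 8, 12)
obs 5: x=3 → posterior Dirichlet(8, 12, 8, 13)
obs 6: x=2 → posterior Dirichlet(8, 12, 9, 13)
obs 7: x=3 → posterior Dirichlet(8, 12, 9, 14)
obs 8: x=0 → posterior Dirichlet(9, 12, 9, 14)
obs 9: x=0 → posterior Dirichlet(10, 12, 9, 14)

8/41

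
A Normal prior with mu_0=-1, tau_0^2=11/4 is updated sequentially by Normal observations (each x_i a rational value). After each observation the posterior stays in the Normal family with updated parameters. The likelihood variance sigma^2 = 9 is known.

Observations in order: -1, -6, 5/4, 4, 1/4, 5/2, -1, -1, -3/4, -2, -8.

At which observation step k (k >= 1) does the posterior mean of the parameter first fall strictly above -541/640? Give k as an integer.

obs 1: x=-1 → posterior Normal(-1, 99/47)
obs 2: x=-6 → posterior Normal(-113/58, 99/58)
obs 3: x=5/4 → posterior Normal(-397/276, 33/23)
obs 4: x=4 → posterior Normal(-221/320, 99/80)
obs 5: x=1/4 → posterior Normal(-15/26, 99/91)
obs 6: x=5/2 → posterior Normal(-25/102, 33/34)
obs 7: x=-1 → posterior Normal(-36/113, 99/113)
obs 8: x=-1 → posterior Normal(-47/124, 99/124)
obs 9: x=-3/4 → posterior Normal(-221/540, 11/15)
obs 10: x=-2 → posterior Normal(-309/584, 99/146)
obs 11: x=-8 → posterior Normal(-661/628, 99/157)

k = 4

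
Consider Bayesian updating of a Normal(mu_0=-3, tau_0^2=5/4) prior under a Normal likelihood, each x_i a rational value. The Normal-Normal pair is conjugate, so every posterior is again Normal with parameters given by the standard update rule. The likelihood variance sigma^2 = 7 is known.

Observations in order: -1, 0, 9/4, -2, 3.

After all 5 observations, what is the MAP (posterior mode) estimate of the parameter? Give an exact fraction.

obs 1: x=-1 → posterior Normal(-89/33, 35/33)
obs 2: x=0 → posterior Normal(-89/38, 35/38)
obs 3: x=9/4 → posterior Normal(-311/172, 35/43)
obs 4: x=-2 → posterior Normal(-117/64, 35/48)
obs 5: x=3 → posterior Normal(-291/212, 35/53)

-291/212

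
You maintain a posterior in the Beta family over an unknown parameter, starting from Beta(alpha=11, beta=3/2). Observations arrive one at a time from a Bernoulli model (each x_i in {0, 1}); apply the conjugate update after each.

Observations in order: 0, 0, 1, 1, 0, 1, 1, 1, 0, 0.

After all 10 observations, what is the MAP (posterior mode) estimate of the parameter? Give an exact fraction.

30/41

obs 1: x=0 → posterior Beta(11, 5/2)
obs 2: x=0 → posterior Beta(11, 7/2)
obs 3: x=1 → posterior Beta(12, 7/2)
obs 4: x=1 → posterior Beta(13, 7/2)
obs 5: x=0 → posterior Beta(13, 9/2)
obs 6: x=1 → posterior Beta(14, 9/2)
obs 7: x=1 → posterior Beta(15, 9/2)
obs 8: x=1 → posterior Beta(16, 9/2)
obs 9: x=0 → posterior Beta(16, 11/2)
obs 10: x=0 → posterior Beta(16, 13/2)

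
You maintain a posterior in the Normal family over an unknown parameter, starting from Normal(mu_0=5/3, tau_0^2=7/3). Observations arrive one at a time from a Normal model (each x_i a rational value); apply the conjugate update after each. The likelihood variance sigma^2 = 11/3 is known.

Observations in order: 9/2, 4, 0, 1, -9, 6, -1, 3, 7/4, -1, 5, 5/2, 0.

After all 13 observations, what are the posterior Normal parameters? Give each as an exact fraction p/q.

mu_0=1627/1224, tau_0^2=77/306

obs 1: x=9/2 → posterior Normal(299/108, 77/54)
obs 2: x=4 → posterior Normal(467/150, 77/75)
obs 3: x=0 → posterior Normal(467/192, 77/96)
obs 4: x=1 → posterior Normal(509/234, 77/117)
obs 5: x=-9 → posterior Normal(131/276, 77/138)
obs 6: x=6 → posterior Normal(383/318, 77/159)
obs 7: x=-1 → posterior Normal(341/360, 77/180)
obs 8: x=3 → posterior Normal(467/402, 77/201)
obs 9: x=7/4 → posterior Normal(1081/888, 77/222)
obs 10: x=-1 → posterior Normal(997/972, 77/243)
obs 11: x=5 → posterior Normal(1417/1056, 7/24)
obs 12: x=5/2 → posterior Normal(1627/1140, 77/285)
obs 13: x=0 → posterior Normal(1627/1224, 77/306)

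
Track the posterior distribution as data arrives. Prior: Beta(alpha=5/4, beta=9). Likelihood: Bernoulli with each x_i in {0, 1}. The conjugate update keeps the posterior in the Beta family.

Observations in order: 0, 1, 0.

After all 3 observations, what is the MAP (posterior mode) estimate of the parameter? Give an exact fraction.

obs 1: x=0 → posterior Beta(5/4, 10)
obs 2: x=1 → posterior Beta(9/4, 10)
obs 3: x=0 → posterior Beta(9/4, 11)

1/9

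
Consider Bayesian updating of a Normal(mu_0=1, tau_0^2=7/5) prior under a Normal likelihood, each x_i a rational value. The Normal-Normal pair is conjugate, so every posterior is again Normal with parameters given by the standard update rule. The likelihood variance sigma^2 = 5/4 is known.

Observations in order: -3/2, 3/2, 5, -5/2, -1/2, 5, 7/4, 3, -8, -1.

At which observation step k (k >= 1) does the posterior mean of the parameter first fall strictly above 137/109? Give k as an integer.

obs 1: x=-3/2 → posterior Normal(-17/53, 35/53)
obs 2: x=3/2 → posterior Normal(25/81, 35/81)
obs 3: x=5 → posterior Normal(165/109, 35/109)
obs 4: x=-5/2 → posterior Normal(95/137, 35/137)
obs 5: x=-1/2 → posterior Normal(27/55, 7/33)
obs 6: x=5 → posterior Normal(221/193, 35/193)
obs 7: x=7/4 → posterior Normal(270/221, 35/221)
obs 8: x=3 → posterior Normal(118/83, 35/249)
obs 9: x=-8 → posterior Normal(130/277, 35/277)
obs 10: x=-1 → posterior Normal(102/305, 7/61)

k = 3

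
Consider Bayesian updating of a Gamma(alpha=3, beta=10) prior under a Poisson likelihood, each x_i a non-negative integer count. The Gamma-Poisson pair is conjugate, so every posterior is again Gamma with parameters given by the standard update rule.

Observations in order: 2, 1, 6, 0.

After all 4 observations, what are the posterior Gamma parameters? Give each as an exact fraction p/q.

alpha=12, beta=14

obs 1: x=2 → posterior Gamma(5, 11)
obs 2: x=1 → posterior Gamma(6, 12)
obs 3: x=6 → posterior Gamma(12, 13)
obs 4: x=0 → posterior Gamma(12, 14)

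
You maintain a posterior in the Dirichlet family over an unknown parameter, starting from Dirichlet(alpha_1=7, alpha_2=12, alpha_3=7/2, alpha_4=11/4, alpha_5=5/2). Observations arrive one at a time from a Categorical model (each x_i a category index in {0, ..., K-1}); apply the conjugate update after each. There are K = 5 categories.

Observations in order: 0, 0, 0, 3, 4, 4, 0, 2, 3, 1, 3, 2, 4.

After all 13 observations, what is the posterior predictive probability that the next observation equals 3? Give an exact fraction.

obs 1: x=0 → posterior Dirichlet(8, 12, 7/2, 11/4, 5/2)
obs 2: x=0 → posterior Dirichlet(9, 12, 7/2, 11/4, 5/2)
obs 3: x=0 → posterior Dirichlet(10, 12, 7/2, 11/4, 5/2)
obs 4: x=3 → posterior Dirichlet(10, 12, 7/2, 15/4, 5/2)
obs 5: x=4 → posterior Dirichlet(10, 12, 7/2, 15/4, 7/2)
obs 6: x=4 → posterior Dirichlet(10, 12, 7/2, 15/4, 9/2)
obs 7: x=0 → posterior Dirichlet(11, 12, 7/2, 15/4, 9/2)
obs 8: x=2 → posterior Dirichlet(11, 12, 9/2, 15/4, 9/2)
obs 9: x=3 → posterior Dirichlet(11, 12, 9/2, 19/4, 9/2)
obs 10: x=1 → posterior Dirichlet(11, 13, 9/2, 19/4, 9/2)
obs 11: x=3 → posterior Dirichlet(11, 13, 9/2, 23/4, 9/2)
obs 12: x=2 → posterior Dirichlet(11, 13, 11/2, 23/4, 9/2)
obs 13: x=4 → posterior Dirichlet(11, 13, 11/2, 23/4, 11/2)

23/163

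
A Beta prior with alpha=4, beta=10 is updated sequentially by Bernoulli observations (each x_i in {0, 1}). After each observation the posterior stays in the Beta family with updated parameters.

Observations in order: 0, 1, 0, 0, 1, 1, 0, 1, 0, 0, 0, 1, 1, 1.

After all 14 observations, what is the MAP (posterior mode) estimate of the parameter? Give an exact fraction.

obs 1: x=0 → posterior Beta(4, 11)
obs 2: x=1 → posterior Beta(5, 11)
obs 3: x=0 → posterior Beta(5, 12)
obs 4: x=0 → posterior Beta(5, 13)
obs 5: x=1 → posterior Beta(6, 13)
obs 6: x=1 → posterior Beta(7, 13)
obs 7: x=0 → posterior Beta(7, 14)
obs 8: x=1 → posterior Beta(8, 14)
obs 9: x=0 → posterior Beta(8, 15)
obs 10: x=0 → posterior Beta(8, 16)
obs 11: x=0 → posterior Beta(8, 17)
obs 12: x=1 → posterior Beta(9, 17)
obs 13: x=1 → posterior Beta(10, 17)
obs 14: x=1 → posterior Beta(11, 17)

5/13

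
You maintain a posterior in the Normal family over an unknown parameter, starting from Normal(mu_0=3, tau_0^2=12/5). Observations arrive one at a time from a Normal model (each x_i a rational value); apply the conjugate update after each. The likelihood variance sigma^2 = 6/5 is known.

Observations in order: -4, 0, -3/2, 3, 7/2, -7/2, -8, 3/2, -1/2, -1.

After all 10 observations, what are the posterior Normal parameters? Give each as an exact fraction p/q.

mu_0=-6/7, tau_0^2=4/35

obs 1: x=-4 → posterior Normal(-5/3, 4/5)
obs 2: x=0 → posterior Normal(-1, 12/25)
obs 3: x=-3/2 → posterior Normal(-8/7, 12/35)
obs 4: x=3 → posterior Normal(-2/9, 4/15)
obs 5: x=7/2 → posterior Normal(5/11, 12/55)
obs 6: x=-7/2 → posterior Normal(-2/13, 12/65)
obs 7: x=-8 → posterior Normal(-6/5, 4/25)
obs 8: x=3/2 → posterior Normal(-15/17, 12/85)
obs 9: x=-1/2 → posterior Normal(-16/19, 12/95)
obs 10: x=-1 → posterior Normal(-6/7, 4/35)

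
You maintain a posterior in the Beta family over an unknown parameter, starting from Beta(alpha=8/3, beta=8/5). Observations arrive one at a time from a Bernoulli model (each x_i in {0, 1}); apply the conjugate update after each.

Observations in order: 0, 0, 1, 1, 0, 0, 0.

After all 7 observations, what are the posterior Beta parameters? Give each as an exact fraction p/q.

obs 1: x=0 → posterior Beta(8/3, 13/5)
obs 2: x=0 → posterior Beta(8/3, 18/5)
obs 3: x=1 → posterior Beta(11/3, 18/5)
obs 4: x=1 → posterior Beta(14/3, 18/5)
obs 5: x=0 → posterior Beta(14/3, 23/5)
obs 6: x=0 → posterior Beta(14/3, 28/5)
obs 7: x=0 → posterior Beta(14/3, 33/5)

alpha=14/3, beta=33/5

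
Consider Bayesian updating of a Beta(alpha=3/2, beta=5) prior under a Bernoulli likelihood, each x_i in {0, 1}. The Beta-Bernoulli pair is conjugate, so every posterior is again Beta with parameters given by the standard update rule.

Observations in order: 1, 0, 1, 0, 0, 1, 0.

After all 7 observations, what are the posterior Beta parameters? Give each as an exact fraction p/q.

obs 1: x=1 → posterior Beta(5/2, 5)
obs 2: x=0 → posterior Beta(5/2, 6)
obs 3: x=1 → posterior Beta(7/2, 6)
obs 4: x=0 → posterior Beta(7/2, 7)
obs 5: x=0 → posterior Beta(7/2, 8)
obs 6: x=1 → posterior Beta(9/2, 8)
obs 7: x=0 → posterior Beta(9/2, 9)

alpha=9/2, beta=9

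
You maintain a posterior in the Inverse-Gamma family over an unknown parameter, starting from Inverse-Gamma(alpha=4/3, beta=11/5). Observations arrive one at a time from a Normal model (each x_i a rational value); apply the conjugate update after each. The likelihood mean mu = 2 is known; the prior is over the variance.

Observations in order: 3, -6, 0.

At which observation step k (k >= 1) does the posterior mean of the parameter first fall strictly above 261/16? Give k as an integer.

obs 1: x=3 → posterior Inverse-Gamma(11/6, 27/10)
obs 2: x=-6 → posterior Inverse-Gamma(7/3, 347/10)
obs 3: x=0 → posterior Inverse-Gamma(17/6, 367/10)

k = 2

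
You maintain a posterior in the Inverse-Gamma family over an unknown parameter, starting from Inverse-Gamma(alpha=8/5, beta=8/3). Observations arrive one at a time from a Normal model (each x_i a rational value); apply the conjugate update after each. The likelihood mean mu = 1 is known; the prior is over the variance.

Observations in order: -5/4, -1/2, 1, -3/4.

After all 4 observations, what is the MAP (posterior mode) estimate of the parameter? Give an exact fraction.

1885/1104

obs 1: x=-5/4 → posterior Inverse-Gamma(21/10, 499/96)
obs 2: x=-1/2 → posterior Inverse-Gamma(13/5, 607/96)
obs 3: x=1 → posterior Inverse-Gamma(31/10, 607/96)
obs 4: x=-3/4 → posterior Inverse-Gamma(18/5, 377/48)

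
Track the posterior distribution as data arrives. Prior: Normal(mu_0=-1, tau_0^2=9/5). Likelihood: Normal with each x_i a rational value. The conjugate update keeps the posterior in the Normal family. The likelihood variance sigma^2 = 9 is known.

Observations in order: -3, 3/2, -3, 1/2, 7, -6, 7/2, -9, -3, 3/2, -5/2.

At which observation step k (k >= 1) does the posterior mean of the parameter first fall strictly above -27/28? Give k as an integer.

obs 1: x=-3 → posterior Normal(-4/3, 3/2)
obs 2: x=3/2 → posterior Normal(-13/14, 9/7)
obs 3: x=-3 → posterior Normal(-19/16, 9/8)
obs 4: x=1/2 → posterior Normal(-1, 1)
obs 5: x=7 → posterior Normal(-1/5, 9/10)
obs 6: x=-6 → posterior Normal(-8/11, 9/11)
obs 7: x=7/2 → posterior Normal(-3/8, 3/4)
obs 8: x=-9 → posterior Normal(-27/26, 9/13)
obs 9: x=-3 → posterior Normal(-33/28, 9/14)
obs 10: x=3/2 → posterior Normal(-1, 3/5)
obs 11: x=-5/2 → posterior Normal(-35/32, 9/16)

k = 2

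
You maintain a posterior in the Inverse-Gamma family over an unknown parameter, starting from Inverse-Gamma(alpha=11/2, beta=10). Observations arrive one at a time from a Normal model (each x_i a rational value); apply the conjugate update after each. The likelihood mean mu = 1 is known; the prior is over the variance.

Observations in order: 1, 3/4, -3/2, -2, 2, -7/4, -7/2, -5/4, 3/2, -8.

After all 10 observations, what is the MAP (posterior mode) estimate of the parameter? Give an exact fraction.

2407/368

obs 1: x=1 → posterior Inverse-Gamma(6, 10)
obs 2: x=3/4 → posterior Inverse-Gamma(13/2, 321/32)
obs 3: x=-3/2 → posterior Inverse-Gamma(7, 421/32)
obs 4: x=-2 → posterior Inverse-Gamma(15/2, 565/32)
obs 5: x=2 → posterior Inverse-Gamma(8, 581/32)
obs 6: x=-7/4 → posterior Inverse-Gamma(17/2, 351/16)
obs 7: x=-7/2 → posterior Inverse-Gamma(9, 513/16)
obs 8: x=-5/4 → posterior Inverse-Gamma(19/2, 1107/32)
obs 9: x=3/2 → posterior Inverse-Gamma(10, 1111/32)
obs 10: x=-8 → posterior Inverse-Gamma(21/2, 2407/32)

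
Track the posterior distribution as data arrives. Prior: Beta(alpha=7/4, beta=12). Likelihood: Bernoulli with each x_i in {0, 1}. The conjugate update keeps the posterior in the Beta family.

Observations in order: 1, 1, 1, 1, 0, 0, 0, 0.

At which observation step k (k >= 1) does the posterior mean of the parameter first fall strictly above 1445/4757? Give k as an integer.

k = 4

obs 1: x=1 → posterior Beta(11/4, 12)
obs 2: x=1 → posterior Beta(15/4, 12)
obs 3: x=1 → posterior Beta(19/4, 12)
obs 4: x=1 → posterior Beta(23/4, 12)
obs 5: x=0 → posterior Beta(23/4, 13)
obs 6: x=0 → posterior Beta(23/4, 14)
obs 7: x=0 → posterior Beta(23/4, 15)
obs 8: x=0 → posterior Beta(23/4, 16)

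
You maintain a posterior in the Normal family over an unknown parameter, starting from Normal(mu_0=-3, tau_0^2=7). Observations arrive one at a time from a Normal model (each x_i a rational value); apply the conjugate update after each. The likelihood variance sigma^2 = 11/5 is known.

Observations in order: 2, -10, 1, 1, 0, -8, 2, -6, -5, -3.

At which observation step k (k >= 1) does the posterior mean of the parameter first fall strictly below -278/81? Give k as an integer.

obs 1: x=2 → posterior Normal(37/46, 77/46)
obs 2: x=-10 → posterior Normal(-313/81, 77/81)
obs 3: x=1 → posterior Normal(-139/58, 77/116)
obs 4: x=1 → posterior Normal(-243/151, 77/151)
obs 5: x=0 → posterior Normal(-81/62, 77/186)
obs 6: x=-8 → posterior Normal(-523/221, 77/221)
obs 7: x=2 → posterior Normal(-453/256, 77/256)
obs 8: x=-6 → posterior Normal(-221/97, 77/291)
obs 9: x=-5 → posterior Normal(-419/163, 77/326)
obs 10: x=-3 → posterior Normal(-943/361, 77/361)

k = 2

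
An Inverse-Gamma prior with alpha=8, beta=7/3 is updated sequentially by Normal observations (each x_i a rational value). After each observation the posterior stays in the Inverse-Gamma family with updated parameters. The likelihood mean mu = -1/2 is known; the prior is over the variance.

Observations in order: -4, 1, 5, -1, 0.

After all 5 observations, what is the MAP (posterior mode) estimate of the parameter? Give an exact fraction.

599/276

obs 1: x=-4 → posterior Inverse-Gamma(17/2, 203/24)
obs 2: x=1 → posterior Inverse-Gamma(9, 115/12)
obs 3: x=5 → posterior Inverse-Gamma(19/2, 593/24)
obs 4: x=-1 → posterior Inverse-Gamma(10, 149/6)
obs 5: x=0 → posterior Inverse-Gamma(21/2, 599/24)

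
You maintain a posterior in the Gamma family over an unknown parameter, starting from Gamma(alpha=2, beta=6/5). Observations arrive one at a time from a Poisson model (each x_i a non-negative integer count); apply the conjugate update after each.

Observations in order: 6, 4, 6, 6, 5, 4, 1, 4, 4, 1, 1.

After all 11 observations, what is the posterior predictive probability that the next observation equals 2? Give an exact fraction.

obs 1: x=6 → posterior Gamma(8, 11/5)
obs 2: x=4 → posterior Gamma(12, 16/5)
obs 3: x=6 → posterior Gamma(18, 21/5)
obs 4: x=6 → posterior Gamma(24, 26/5)
obs 5: x=5 → posterior Gamma(29, 31/5)
obs 6: x=4 → posterior Gamma(33, 36/5)
obs 7: x=1 → posterior Gamma(34, 41/5)
obs 8: x=4 → posterior Gamma(38, 46/5)
obs 9: x=4 → posterior Gamma(42, 51/5)
obs 10: x=1 → posterior Gamma(43, 56/5)
obs 11: x=1 → posterior Gamma(44, 61/5)

448149332072835887129470441866152597133824125777813628387375717305972476234030125/2525549265604408352297416334054403215764255634525403018135262191349872808943419392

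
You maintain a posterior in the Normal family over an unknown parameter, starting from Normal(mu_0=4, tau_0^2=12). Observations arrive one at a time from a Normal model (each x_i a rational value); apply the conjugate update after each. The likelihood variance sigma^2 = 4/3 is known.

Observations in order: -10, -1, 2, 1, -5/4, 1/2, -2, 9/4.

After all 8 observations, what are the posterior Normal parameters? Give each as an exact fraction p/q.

obs 1: x=-10 → posterior Normal(-43/5, 6/5)
obs 2: x=-1 → posterior Normal(-5, 12/19)
obs 3: x=2 → posterior Normal(-11/4, 3/7)
obs 4: x=1 → posterior Normal(-68/37, 12/37)
obs 5: x=-5/4 → posterior Normal(-317/184, 6/23)
obs 6: x=1/2 → posterior Normal(-299/220, 12/55)
obs 7: x=-2 → posterior Normal(-371/256, 3/16)
obs 8: x=9/4 → posterior Normal(-145/146, 12/73)

mu_0=-145/146, tau_0^2=12/73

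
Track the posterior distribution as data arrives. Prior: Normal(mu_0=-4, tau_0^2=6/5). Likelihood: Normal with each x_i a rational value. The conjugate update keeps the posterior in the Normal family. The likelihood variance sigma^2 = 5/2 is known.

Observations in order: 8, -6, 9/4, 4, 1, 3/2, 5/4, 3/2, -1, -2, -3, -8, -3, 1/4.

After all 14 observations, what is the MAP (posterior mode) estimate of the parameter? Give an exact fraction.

-139/193

obs 1: x=8 → posterior Normal(-4/37, 30/37)
obs 2: x=-6 → posterior Normal(-76/49, 30/49)
obs 3: x=9/4 → posterior Normal(-49/61, 30/61)
obs 4: x=4 → posterior Normal(-1/73, 30/73)
obs 5: x=1 → posterior Normal(11/85, 6/17)
obs 6: x=3/2 → posterior Normal(29/97, 30/97)
obs 7: x=5/4 → posterior Normal(44/109, 30/109)
obs 8: x=3/2 → posterior Normal(62/121, 30/121)
obs 9: x=-1 → posterior Normal(50/133, 30/133)
obs 10: x=-2 → posterior Normal(26/145, 6/29)
obs 11: x=-3 → posterior Normal(-10/157, 30/157)
obs 12: x=-8 → posterior Normal(-106/169, 30/169)
obs 13: x=-3 → posterior Normal(-142/181, 30/181)
obs 14: x=1/4 → posterior Normal(-139/193, 30/193)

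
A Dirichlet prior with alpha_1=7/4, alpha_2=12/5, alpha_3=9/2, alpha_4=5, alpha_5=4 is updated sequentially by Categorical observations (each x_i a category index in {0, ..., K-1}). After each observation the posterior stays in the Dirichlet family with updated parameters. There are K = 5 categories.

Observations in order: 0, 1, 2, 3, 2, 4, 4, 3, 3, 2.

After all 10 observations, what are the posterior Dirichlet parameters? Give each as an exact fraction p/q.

obs 1: x=0 → posterior Dirichlet(11/4, 12/5, 9/2, 5, 4)
obs 2: x=1 → posterior Dirichlet(11/4, 17/5, 9/2, 5, 4)
obs 3: x=2 → posterior Dirichlet(11/4, 17/5, 11/2, 5, 4)
obs 4: x=3 → posterior Dirichlet(11/4, 17/5, 11/2, 6, 4)
obs 5: x=2 → posterior Dirichlet(11/4, 17/5, 13/2, 6, 4)
obs 6: x=4 → posterior Dirichlet(11/4, 17/5, 13/2, 6, 5)
obs 7: x=4 → posterior Dirichlet(11/4, 17/5, 13/2, 6, 6)
obs 8: x=3 → posterior Dirichlet(11/4, 17/5, 13/2, 7, 6)
obs 9: x=3 → posterior Dirichlet(11/4, 17/5, 13/2, 8, 6)
obs 10: x=2 → posterior Dirichlet(11/4, 17/5, 15/2, 8, 6)

alpha_1=11/4, alpha_2=17/5, alpha_3=15/2, alpha_4=8, alpha_5=6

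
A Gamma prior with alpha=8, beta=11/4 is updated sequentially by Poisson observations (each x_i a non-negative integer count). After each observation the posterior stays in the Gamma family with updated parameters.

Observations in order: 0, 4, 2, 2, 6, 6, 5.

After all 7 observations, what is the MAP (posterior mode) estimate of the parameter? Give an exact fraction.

128/39

obs 1: x=0 → posterior Gamma(8, 15/4)
obs 2: x=4 → posterior Gamma(12, 19/4)
obs 3: x=2 → posterior Gamma(14, 23/4)
obs 4: x=2 → posterior Gamma(16, 27/4)
obs 5: x=6 → posterior Gamma(22, 31/4)
obs 6: x=6 → posterior Gamma(28, 35/4)
obs 7: x=5 → posterior Gamma(33, 39/4)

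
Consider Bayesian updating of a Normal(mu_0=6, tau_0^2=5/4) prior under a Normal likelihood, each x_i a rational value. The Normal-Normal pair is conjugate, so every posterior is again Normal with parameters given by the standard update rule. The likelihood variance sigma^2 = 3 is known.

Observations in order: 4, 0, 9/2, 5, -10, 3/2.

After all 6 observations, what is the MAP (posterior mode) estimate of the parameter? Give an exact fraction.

obs 1: x=4 → posterior Normal(92/17, 15/17)
obs 2: x=0 → posterior Normal(46/11, 15/22)
obs 3: x=9/2 → posterior Normal(229/54, 5/9)
obs 4: x=5 → posterior Normal(279/64, 15/32)
obs 5: x=-10 → posterior Normal(179/74, 15/37)
obs 6: x=3/2 → posterior Normal(97/42, 5/14)

97/42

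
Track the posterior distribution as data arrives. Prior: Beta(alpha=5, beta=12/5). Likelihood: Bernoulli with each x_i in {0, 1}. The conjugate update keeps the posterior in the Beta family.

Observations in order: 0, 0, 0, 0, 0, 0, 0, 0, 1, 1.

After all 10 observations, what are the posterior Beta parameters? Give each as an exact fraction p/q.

alpha=7, beta=52/5

obs 1: x=0 → posterior Beta(5, 17/5)
obs 2: x=0 → posterior Beta(5, 22/5)
obs 3: x=0 → posterior Beta(5, 27/5)
obs 4: x=0 → posterior Beta(5, 32/5)
obs 5: x=0 → posterior Beta(5, 37/5)
obs 6: x=0 → posterior Beta(5, 42/5)
obs 7: x=0 → posterior Beta(5, 47/5)
obs 8: x=0 → posterior Beta(5, 52/5)
obs 9: x=1 → posterior Beta(6, 52/5)
obs 10: x=1 → posterior Beta(7, 52/5)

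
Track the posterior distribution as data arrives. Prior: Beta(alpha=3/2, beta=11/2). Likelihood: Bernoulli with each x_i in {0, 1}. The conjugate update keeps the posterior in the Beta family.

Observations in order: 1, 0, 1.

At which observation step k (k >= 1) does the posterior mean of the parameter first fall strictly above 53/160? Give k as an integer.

k = 3

obs 1: x=1 → posterior Beta(5/2, 11/2)
obs 2: x=0 → posterior Beta(5/2, 13/2)
obs 3: x=1 → posterior Beta(7/2, 13/2)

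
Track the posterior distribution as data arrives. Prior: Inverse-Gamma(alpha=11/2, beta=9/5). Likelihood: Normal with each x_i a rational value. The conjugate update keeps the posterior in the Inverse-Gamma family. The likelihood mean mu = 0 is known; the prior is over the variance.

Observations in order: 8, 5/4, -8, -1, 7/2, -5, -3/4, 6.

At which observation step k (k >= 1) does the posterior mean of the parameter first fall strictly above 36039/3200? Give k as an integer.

obs 1: x=8 → posterior Inverse-Gamma(6, 169/5)
obs 2: x=5/4 → posterior Inverse-Gamma(13/2, 5533/160)
obs 3: x=-8 → posterior Inverse-Gamma(7, 10653/160)
obs 4: x=-1 → posterior Inverse-Gamma(15/2, 10733/160)
obs 5: x=7/2 → posterior Inverse-Gamma(8, 11713/160)
obs 6: x=-5 → posterior Inverse-Gamma(17/2, 13713/160)
obs 7: x=-3/4 → posterior Inverse-Gamma(9, 6879/80)
obs 8: x=6 → posterior Inverse-Gamma(19/2, 8319/80)

k = 6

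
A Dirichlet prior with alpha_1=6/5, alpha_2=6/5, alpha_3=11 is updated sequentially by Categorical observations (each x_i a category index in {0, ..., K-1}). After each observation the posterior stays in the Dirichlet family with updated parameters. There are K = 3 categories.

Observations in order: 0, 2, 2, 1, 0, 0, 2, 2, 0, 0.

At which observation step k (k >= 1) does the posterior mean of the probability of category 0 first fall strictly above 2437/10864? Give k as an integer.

obs 1: x=0 → posterior Dirichlet(11/5, 6/5, 11)
obs 2: x=2 → posterior Dirichlet(11/5, 6/5, 12)
obs 3: x=2 → posterior Dirichlet(11/5, 6/5, 13)
obs 4: x=1 → posterior Dirichlet(11/5, 11/5, 13)
obs 5: x=0 → posterior Dirichlet(16/5, 11/5, 13)
obs 6: x=0 → posterior Dirichlet(21/5, 11/5, 13)
obs 7: x=2 → posterior Dirichlet(21/5, 11/5, 14)
obs 8: x=2 → posterior Dirichlet(21/5, 11/5, 15)
obs 9: x=0 → posterior Dirichlet(26/5, 11/5, 15)
obs 10: x=0 → posterior Dirichlet(31/5, 11/5, 15)

k = 9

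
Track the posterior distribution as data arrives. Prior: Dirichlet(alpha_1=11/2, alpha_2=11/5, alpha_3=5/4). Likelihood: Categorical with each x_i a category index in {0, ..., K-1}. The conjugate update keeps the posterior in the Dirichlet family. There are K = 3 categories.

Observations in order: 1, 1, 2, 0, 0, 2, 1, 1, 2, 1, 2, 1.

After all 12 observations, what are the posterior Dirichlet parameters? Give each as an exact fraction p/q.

alpha_1=15/2, alpha_2=41/5, alpha_3=21/4

obs 1: x=1 → posterior Dirichlet(11/2, 16/5, 5/4)
obs 2: x=1 → posterior Dirichlet(11/2, 21/5, 5/4)
obs 3: x=2 → posterior Dirichlet(11/2, 21/5, 9/4)
obs 4: x=0 → posterior Dirichlet(13/2, 21/5, 9/4)
obs 5: x=0 → posterior Dirichlet(15/2, 21/5, 9/4)
obs 6: x=2 → posterior Dirichlet(15/2, 21/5, 13/4)
obs 7: x=1 → posterior Dirichlet(15/2, 26/5, 13/4)
obs 8: x=1 → posterior Dirichlet(15/2, 31/5, 13/4)
obs 9: x=2 → posterior Dirichlet(15/2, 31/5, 17/4)
obs 10: x=1 → posterior Dirichlet(15/2, 36/5, 17/4)
obs 11: x=2 → posterior Dirichlet(15/2, 36/5, 21/4)
obs 12: x=1 → posterior Dirichlet(15/2, 41/5, 21/4)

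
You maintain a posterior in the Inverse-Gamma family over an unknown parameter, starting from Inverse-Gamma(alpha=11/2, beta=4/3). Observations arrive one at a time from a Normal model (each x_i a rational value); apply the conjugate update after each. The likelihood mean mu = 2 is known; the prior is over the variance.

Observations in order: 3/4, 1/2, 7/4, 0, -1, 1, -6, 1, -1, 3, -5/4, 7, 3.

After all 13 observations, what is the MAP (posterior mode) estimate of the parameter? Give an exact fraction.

obs 1: x=3/4 → posterior Inverse-Gamma(6, 203/96)
obs 2: x=1/2 → posterior Inverse-Gamma(13/2, 311/96)
obs 3: x=7/4 → posterior Inverse-Gamma(7, 157/48)
obs 4: x=0 → posterior Inverse-Gamma(15/2, 253/48)
obs 5: x=-1 → posterior Inverse-Gamma(8, 469/48)
obs 6: x=1 → posterior Inverse-Gamma(17/2, 493/48)
obs 7: x=-6 → posterior Inverse-Gamma(9, 2029/48)
obs 8: x=1 → posterior Inverse-Gamma(19/2, 2053/48)
obs 9: x=-1 → posterior Inverse-Gamma(10, 2269/48)
obs 10: x=3 → posterior Inverse-Gamma(21/2, 2293/48)
obs 11: x=-5/4 → posterior Inverse-Gamma(11, 5093/96)
obs 12: x=7 → posterior Inverse-Gamma(23/2, 6293/96)
obs 13: x=3 → posterior Inverse-Gamma(12, 6341/96)

6341/1248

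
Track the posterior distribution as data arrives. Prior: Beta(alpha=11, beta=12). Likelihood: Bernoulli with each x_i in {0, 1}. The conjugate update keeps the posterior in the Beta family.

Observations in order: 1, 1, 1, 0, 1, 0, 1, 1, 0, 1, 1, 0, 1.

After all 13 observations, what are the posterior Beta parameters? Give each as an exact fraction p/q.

alpha=20, beta=16

obs 1: x=1 → posterior Beta(12, 12)
obs 2: x=1 → posterior Beta(13, 12)
obs 3: x=1 → posterior Beta(14, 12)
obs 4: x=0 → posterior Beta(14, 13)
obs 5: x=1 → posterior Beta(15, 13)
obs 6: x=0 → posterior Beta(15, 14)
obs 7: x=1 → posterior Beta(16, 14)
obs 8: x=1 → posterior Beta(17, 14)
obs 9: x=0 → posterior Beta(17, 15)
obs 10: x=1 → posterior Beta(18, 15)
obs 11: x=1 → posterior Beta(19, 15)
obs 12: x=0 → posterior Beta(19, 16)
obs 13: x=1 → posterior Beta(20, 16)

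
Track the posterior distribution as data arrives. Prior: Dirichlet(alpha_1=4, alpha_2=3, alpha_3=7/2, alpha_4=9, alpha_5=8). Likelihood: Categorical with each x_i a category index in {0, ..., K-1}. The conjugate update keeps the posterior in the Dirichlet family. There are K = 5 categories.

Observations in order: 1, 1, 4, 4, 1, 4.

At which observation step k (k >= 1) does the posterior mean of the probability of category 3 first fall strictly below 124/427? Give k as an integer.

k = 4

obs 1: x=1 → posterior Dirichlet(4, 4, 7/2, 9, 8)
obs 2: x=1 → posterior Dirichlet(4, 5, 7/2, 9, 8)
obs 3: x=4 → posterior Dirichlet(4, 5, 7/2, 9, 9)
obs 4: x=4 → posterior Dirichlet(4, 5, 7/2, 9, 10)
obs 5: x=1 → posterior Dirichlet(4, 6, 7/2, 9, 10)
obs 6: x=4 → posterior Dirichlet(4, 6, 7/2, 9, 11)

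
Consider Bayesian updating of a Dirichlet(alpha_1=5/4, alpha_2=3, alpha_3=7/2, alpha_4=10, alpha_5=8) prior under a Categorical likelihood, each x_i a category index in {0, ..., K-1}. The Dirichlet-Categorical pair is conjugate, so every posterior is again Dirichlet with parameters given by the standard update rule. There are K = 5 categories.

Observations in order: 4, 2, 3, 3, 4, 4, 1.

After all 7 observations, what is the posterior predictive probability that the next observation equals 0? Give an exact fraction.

obs 1: x=4 → posterior Dirichlet(5/4, 3, 7/2, 10, 9)
obs 2: x=2 → posterior Dirichlet(5/4, 3, 9/2, 10, 9)
obs 3: x=3 → posterior Dirichlet(5/4, 3, 9/2, 11, 9)
obs 4: x=3 → posterior Dirichlet(5/4, 3, 9/2, 12, 9)
obs 5: x=4 → posterior Dirichlet(5/4, 3, 9/2, 12, 10)
obs 6: x=4 → posterior Dirichlet(5/4, 3, 9/2, 12, 11)
obs 7: x=1 → posterior Dirichlet(5/4, 4, 9/2, 12, 11)

5/131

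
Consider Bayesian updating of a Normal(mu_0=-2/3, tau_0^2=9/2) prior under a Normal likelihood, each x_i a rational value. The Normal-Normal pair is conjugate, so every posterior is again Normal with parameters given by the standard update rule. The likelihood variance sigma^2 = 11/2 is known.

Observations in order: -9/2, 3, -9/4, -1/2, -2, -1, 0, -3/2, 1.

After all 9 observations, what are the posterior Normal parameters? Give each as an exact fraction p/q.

obs 1: x=-9/2 → posterior Normal(-287/120, 99/40)
obs 2: x=3 → posterior Normal(-125/174, 99/58)
obs 3: x=-9/4 → posterior Normal(-493/456, 99/76)
obs 4: x=-1/2 → posterior Normal(-547/564, 99/94)
obs 5: x=-2 → posterior Normal(-109/96, 99/112)
obs 6: x=-1 → posterior Normal(-67/60, 99/130)
obs 7: x=0 → posterior Normal(-871/888, 99/148)
obs 8: x=-3/2 → posterior Normal(-1033/996, 99/166)
obs 9: x=1 → posterior Normal(-925/1104, 99/184)

mu_0=-925/1104, tau_0^2=99/184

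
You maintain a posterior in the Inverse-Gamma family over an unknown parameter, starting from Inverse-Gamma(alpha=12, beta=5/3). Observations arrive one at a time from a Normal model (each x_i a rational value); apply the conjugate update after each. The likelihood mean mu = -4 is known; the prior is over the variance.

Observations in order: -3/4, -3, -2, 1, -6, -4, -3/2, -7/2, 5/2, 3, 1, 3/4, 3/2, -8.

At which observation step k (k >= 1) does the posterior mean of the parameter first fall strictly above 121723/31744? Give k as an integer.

k = 10

obs 1: x=-3/4 → posterior Inverse-Gamma(25/2, 667/96)
obs 2: x=-3 → posterior Inverse-Gamma(13, 715/96)
obs 3: x=-2 → posterior Inverse-Gamma(27/2, 907/96)
obs 4: x=1 → posterior Inverse-Gamma(14, 2107/96)
obs 5: x=-6 → posterior Inverse-Gamma(29/2, 2299/96)
obs 6: x=-4 → posterior Inverse-Gamma(15, 2299/96)
obs 7: x=-3/2 → posterior Inverse-Gamma(31/2, 2599/96)
obs 8: x=-7/2 → posterior Inverse-Gamma(16, 2611/96)
obs 9: x=5/2 → posterior Inverse-Gamma(33/2, 4639/96)
obs 10: x=3 → posterior Inverse-Gamma(17, 6991/96)
obs 11: x=1 → posterior Inverse-Gamma(35/2, 8191/96)
obs 12: x=3/4 → posterior Inverse-Gamma(18, 4637/48)
obs 13: x=3/2 → posterior Inverse-Gamma(37/2, 5363/48)
obs 14: x=-8 → posterior Inverse-Gamma(19, 5747/48)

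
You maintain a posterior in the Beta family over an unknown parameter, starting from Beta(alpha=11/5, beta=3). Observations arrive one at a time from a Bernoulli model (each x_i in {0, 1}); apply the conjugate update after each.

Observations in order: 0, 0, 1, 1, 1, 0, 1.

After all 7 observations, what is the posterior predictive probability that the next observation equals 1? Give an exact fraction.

obs 1: x=0 → posterior Beta(11/5, 4)
obs 2: x=0 → posterior Beta(11/5, 5)
obs 3: x=1 → posterior Beta(16/5, 5)
obs 4: x=1 → posterior Beta(21/5, 5)
obs 5: x=1 → posterior Beta(26/5, 5)
obs 6: x=0 → posterior Beta(26/5, 6)
obs 7: x=1 → posterior Beta(31/5, 6)

31/61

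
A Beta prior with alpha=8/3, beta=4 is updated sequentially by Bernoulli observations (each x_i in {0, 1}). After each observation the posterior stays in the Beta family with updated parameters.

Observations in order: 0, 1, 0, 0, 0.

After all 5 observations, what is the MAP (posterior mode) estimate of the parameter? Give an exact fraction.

8/29

obs 1: x=0 → posterior Beta(8/3, 5)
obs 2: x=1 → posterior Beta(11/3, 5)
obs 3: x=0 → posterior Beta(11/3, 6)
obs 4: x=0 → posterior Beta(11/3, 7)
obs 5: x=0 → posterior Beta(11/3, 8)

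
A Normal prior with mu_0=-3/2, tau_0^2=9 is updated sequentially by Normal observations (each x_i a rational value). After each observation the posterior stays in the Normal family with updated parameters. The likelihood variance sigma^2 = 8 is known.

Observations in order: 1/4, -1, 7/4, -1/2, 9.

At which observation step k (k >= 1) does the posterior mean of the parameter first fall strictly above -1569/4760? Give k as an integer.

k = 3

obs 1: x=1/4 → posterior Normal(-39/68, 72/17)
obs 2: x=-1 → posterior Normal(-75/104, 36/13)
obs 3: x=7/4 → posterior Normal(-3/35, 72/35)
obs 4: x=-1/2 → posterior Normal(-15/88, 18/11)
obs 5: x=9 → posterior Normal(147/106, 72/53)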